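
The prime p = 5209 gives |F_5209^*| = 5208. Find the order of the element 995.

The order of 995 must divide p − 1 = 5208 = 2^3 · 3 · 7 · 31.
Divisors: 1, 2, 3, 4, 6, 7, 8, 12, 14, 21, 24, 28, 31, 42, 56, 62, 84, 93, 124, 168, 186, 217, 248, 372, 434, 651, 744, 868, 1302, 1736, 2604, 5208.
Check each in increasing order: 995^1 ≡ 995;  995^2 ≡ 315;  995^3 ≡ 885;  995^4 ≡ 254;  995^6 ≡ 1875;  995^7 ≡ 803;  995^8 ≡ 2008;  995^12 ≡ 4759;  995^14 ≡ 4102;  995^21 ≡ 1818;  995^24 ≡ 4558;  995^28 ≡ 1334;  995^31 ≡ 3356;  995^42 ≡ 2618;  995^56 ≡ 3287;  995^62 ≡ 878;  995^84 ≡ 4089;  995^93 ≡ 3483;  995^124 ≡ 5161;  995^168 ≡ 4240;  995^186 ≡ 4737;  995^217 ≡ 4713;  995^248 ≡ 2304;  995^372 ≡ 4006;  995^434 ≡ 1193;  995^651 ≡ 2098;  995^744 ≡ 4316;  995^868 ≡ 1192;  995^1302 ≡ 5208;  995^1736 ≡ 4016;  995^2604 ≡ 1.
Smallest exponent giving 1 is 2604.

2604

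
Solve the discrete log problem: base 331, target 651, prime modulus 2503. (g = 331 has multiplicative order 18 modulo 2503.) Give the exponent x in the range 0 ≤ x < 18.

4

Successive powers of 331 modulo 2503:
  331^0=1  331^1=331  331^2=1932  331^3=1227  331^4=651
So 331^4 ≡ 651 (mod 2503), giving x = 4.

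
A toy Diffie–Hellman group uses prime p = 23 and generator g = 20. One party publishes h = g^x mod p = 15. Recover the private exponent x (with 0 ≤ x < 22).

21

Successive powers of 20 modulo 23:
  20^0=1  20^1=20  20^2=9  20^3=19  20^4=12  20^5=10
  20^6=16  20^7=21  20^8=6  20^9=5  20^10=8  20^11=22
  20^12=3  20^13=14  20^14=4  20^15=11  20^16=13  20^17=7
  20^18=2  20^19=17  20^20=18  20^21=15
So 20^21 ≡ 15 (mod 23), giving x = 21.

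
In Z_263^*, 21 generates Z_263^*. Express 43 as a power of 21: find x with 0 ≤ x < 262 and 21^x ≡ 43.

Baby-step giant-step with m = ceil(sqrt(262)) = 17.
Baby table (21^j mod 263 for j=0..16):
  0:1  1:21  2:178  3:56  4:124  5:237  6:243  7:106
  8:122  9:195  10:150  11:257  12:137  13:247  14:190  15:45
  16:156
Giant step factor: 21^(-17) ≡ 160 (mod 263).
Scan 43·160^i mod 263 for i = 0, 1, …:
  i=0: 43   i=1: 42   i=2: 145   i=3: 56
Match at i=3, j=3: x = 3·17 + 3 = 54.

54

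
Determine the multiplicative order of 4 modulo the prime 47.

23

The order of 4 must divide p − 1 = 46 = 2 · 23.
Divisors: 1, 2, 23, 46.
Check each in increasing order: 4^1 ≡ 4;  4^2 ≡ 16;  4^23 ≡ 1.
Smallest exponent giving 1 is 23.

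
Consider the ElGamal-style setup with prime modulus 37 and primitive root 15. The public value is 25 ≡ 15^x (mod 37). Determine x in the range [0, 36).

34

Successive powers of 15 modulo 37:
  15^0=1  15^1=15  15^2=3  15^3=8  15^4=9  15^5=24
  15^6=27  15^7=35  15^8=7  15^9=31  15^10=21  15^11=19
  15^12=26  15^13=20  15^14=4  15^15=23  15^16=12  15^17=32
  15^18=36  15^19=22  15^20=34  15^21=29  15^22=28  15^23=13
  15^24=10  15^25=2  15^26=30  15^27=6  15^28=16  15^29=18
  15^30=11  15^31=17  15^32=33  15^33=14  15^34=25
So 15^34 ≡ 25 (mod 37), giving x = 34.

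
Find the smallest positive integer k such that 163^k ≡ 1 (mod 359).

358

The order of 163 must divide p − 1 = 358 = 2 · 179.
Divisors: 1, 2, 179, 358.
Check each in increasing order: 163^1 ≡ 163;  163^2 ≡ 3;  163^179 ≡ 358;  163^358 ≡ 1.
Smallest exponent giving 1 is 358.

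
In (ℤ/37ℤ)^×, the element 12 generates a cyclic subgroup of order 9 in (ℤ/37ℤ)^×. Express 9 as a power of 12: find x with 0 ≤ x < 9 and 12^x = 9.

7

Successive powers of 12 modulo 37:
  12^0=1  12^1=12  12^2=33  12^3=26  12^4=16  12^5=7
  12^6=10  12^7=9
So 12^7 ≡ 9 (mod 37), giving x = 7.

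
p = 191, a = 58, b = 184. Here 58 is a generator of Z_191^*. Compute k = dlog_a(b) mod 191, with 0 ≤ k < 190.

38

Baby-step giant-step with m = ceil(sqrt(190)) = 14.
Baby table (58^j mod 191 for j=0..13):
  0:1  1:58  2:117  3:101  4:128  5:166  6:78  7:131
  8:149  9:47  10:52  11:151  12:163  13:95
Giant step factor: 58^(-14) ≡ 79 (mod 191).
Scan 184·79^i mod 191 for i = 0, 1, …:
  i=0: 184   i=1: 20   i=2: 52
Match at i=2, j=10: k = 2·14 + 10 = 38.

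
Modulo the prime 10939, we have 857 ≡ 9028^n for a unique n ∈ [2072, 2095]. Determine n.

Compute 9028^2072 mod 10939 = 857, then multiply by 9028 repeatedly:
  9028^2072=857
Found 857 at exponent 2072.

2072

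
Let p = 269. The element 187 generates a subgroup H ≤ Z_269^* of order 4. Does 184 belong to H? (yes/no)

no

184 ∈ ⟨187⟩ iff 184^4 ≡ 1 (mod 269), since |⟨187⟩| = 4.
184^4 mod 269 = 99.
Since 99 ≠ 1, 184 does not lie in the subgroup.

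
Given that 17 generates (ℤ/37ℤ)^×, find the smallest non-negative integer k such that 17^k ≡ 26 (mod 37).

12

Successive powers of 17 modulo 37:
  17^0=1  17^1=17  17^2=30  17^3=29  17^4=12  17^5=19
  17^6=27  17^7=15  17^8=33  17^9=6  17^10=28  17^11=32
  17^12=26
So 17^12 ≡ 26 (mod 37), giving k = 12.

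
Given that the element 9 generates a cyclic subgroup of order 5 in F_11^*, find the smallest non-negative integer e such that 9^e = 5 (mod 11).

Successive powers of 9 modulo 11:
  9^0=1  9^1=9  9^2=4  9^3=3  9^4=5
So 9^4 ≡ 5 (mod 11), giving e = 4.

4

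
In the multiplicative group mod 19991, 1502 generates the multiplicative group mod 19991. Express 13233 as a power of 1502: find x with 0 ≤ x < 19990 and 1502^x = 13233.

Baby-step giant-step with m = ceil(sqrt(19990)) = 142.
Baby table (1502^j mod 19991 for j=0..141):
  0:1  1:1502  2:17012  3:3526  4:18428  5:11312  6:18265  7:6378
  8:4067  9:11379  10:18944  11:6695  12:417  13:6613  14:17190  15:10999
  16:7932  17:19219  18:19925  19:823  20:16695  21:7176  22:3203  23:13066
  24:13961  25:18854  26:11452  27:8644  28:9129  29:17923  30:12460  31:3344
  32:4947  33:13733  34:16245  35:10970  36:4356  37:5655  38:17626  39:6168
  40:8503  41:17248  42:18151  43:15069  44:3826  45:9235  46:17207  47:16542
  48:17262  49:19188  50:13345  51:13208  52:7344  53:15647  54:12369  55:6599
  56:16153  57:12723  58:18541  59:1119  60:1494  61:4996  62:7367  63:10211
  64:3825  65:7733  66:195  67:13016  68:18825  69:7876  70:15071  71:6830
  72:3277  73:4268  74:13416  75:19895  76:15736  77:6110  78:1351  79:10111
  80:13553  81:5768  82:7433  83:9388  84:7121  85:557  86:16983  87:19941
  88:4864  89:9013  90:3619  91:18177  92:14139  93:6336  94:956  95:16551
  96:10789  97:12368  98:5097  99:19132  100:9197  101:113  102:9798  103:3220
  104:18609  105:3300  106:18823  107:4872  108:1038  109:19769  110:6403  111:1635
  112:16868  113:7139  114:7602  115:3343  116:3445  117:16712  118:12719  119:12533
  120:13035  121:7381  122:11248  123:2101  124:17115  125:18295  126:11456  127:14652
  128:17204  129:12036  130:6208  131:8610  132:18034  133:19254  134:12522  135:16504
  136:168  137:12444  138:19294  139:12629  140:17290  141:1271
Giant step factor: 1502^(-142) ≡ 11061 (mod 19991).
Scan 13233·11061^i mod 19991 for i = 0, 1, …:
  i=0: 13233   i=1: 16102   i=2: 4403   i=3: 3507
  i=4: 8387   i=5: 10367   i=6: 1011   i=7: 7702
  i=8: 10171   i=9: 12074     …   i=21: 11071
  i=22: 11456
Match at i=22, j=126: x = 22·142 + 126 = 3250.

3250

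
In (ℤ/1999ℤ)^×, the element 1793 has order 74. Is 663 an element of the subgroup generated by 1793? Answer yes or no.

663 ∈ ⟨1793⟩ iff 663^74 ≡ 1 (mod 1999), since |⟨1793⟩| = 74.
663^74 mod 1999 = 1.
Since 1 = 1, 663 lies in the subgroup.

yes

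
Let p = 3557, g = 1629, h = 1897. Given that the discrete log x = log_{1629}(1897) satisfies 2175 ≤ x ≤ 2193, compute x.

Compute 1629^2175 mod 3557 = 5, then multiply by 1629 repeatedly:
  1629^2175=5  1629^2176=1031  1629^2177=595  1629^2178=1751  1629^2179=3222
  1629^2180=2063  1629^2181=2819  1629^2182=64  1629^2183=1103  1629^2184=502
  1629^2185=3205  1629^2186=2826  1629^2187=796  1629^2188=1936  1629^2189=2242
  1629^2190=2736  1629^2191=23  1629^2192=1897
Found 1897 at exponent 2192.

2192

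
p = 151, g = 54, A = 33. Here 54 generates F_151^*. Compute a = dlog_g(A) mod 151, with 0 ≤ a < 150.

25

Successive powers of 54 modulo 151:
  54^0=1  54^1=54  54^2=47  54^3=122  54^4=95  54^5=147
  54^6=86  54^7=114  54^8=116  54^9=73  54^10=16  54^11=109
  54^12=148  54^13=140  54^14=10  54^15=87  54^16=17  54^17=12
  54^18=44  54^19=111  54^20=105  54^21=83  54^22=103  54^23=126
  54^24=9  54^25=33
So 54^25 ≡ 33 (mod 151), giving a = 25.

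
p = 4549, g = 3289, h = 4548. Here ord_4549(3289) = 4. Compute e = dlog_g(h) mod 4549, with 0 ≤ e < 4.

Successive powers of 3289 modulo 4549:
  3289^0=1  3289^1=3289  3289^2=4548
So 3289^2 ≡ 4548 (mod 4549), giving e = 2.

2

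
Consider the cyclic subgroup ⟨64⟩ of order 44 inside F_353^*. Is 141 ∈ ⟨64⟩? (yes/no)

no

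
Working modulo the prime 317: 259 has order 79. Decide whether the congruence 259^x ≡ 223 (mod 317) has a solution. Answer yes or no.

yes

223 ∈ ⟨259⟩ iff 223^79 ≡ 1 (mod 317), since |⟨259⟩| = 79.
223^79 mod 317 = 1.
Since 1 = 1, 223 lies in the subgroup.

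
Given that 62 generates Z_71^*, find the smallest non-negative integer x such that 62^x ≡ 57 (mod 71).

56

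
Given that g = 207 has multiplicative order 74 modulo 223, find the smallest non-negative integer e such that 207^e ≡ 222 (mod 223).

37

Baby-step giant-step with m = ceil(sqrt(74)) = 9.
Baby table (207^j mod 223 for j=0..8):
  0:1  1:207  2:33  3:141  4:197  5:193  6:34  7:125
  8:7
Giant step factor: 207^(-9) ≡ 221 (mod 223).
Scan 222·221^i mod 223 for i = 0, 1, …:
  i=0: 222   i=1: 2   i=2: 219   i=3: 8
  i=4: 207
Match at i=4, j=1: e = 4·9 + 1 = 37.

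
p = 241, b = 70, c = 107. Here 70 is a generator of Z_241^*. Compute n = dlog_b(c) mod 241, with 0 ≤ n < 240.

124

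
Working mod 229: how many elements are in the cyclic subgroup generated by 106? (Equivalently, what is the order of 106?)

The order of 106 must divide p − 1 = 228 = 2^2 · 3 · 19.
Divisors: 1, 2, 3, 4, 6, 12, 19, 38, 57, 76, 114, 228.
Check each in increasing order: 106^1 ≡ 106;  106^2 ≡ 15;  106^3 ≡ 216;  106^4 ≡ 225;  106^6 ≡ 169;  106^12 ≡ 165;  106^19 ≡ 107;  106^38 ≡ 228;  106^57 ≡ 122;  106^76 ≡ 1.
Smallest exponent giving 1 is 76.

76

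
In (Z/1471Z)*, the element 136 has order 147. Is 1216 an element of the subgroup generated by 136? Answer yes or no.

yes

1216 ∈ ⟨136⟩ iff 1216^147 ≡ 1 (mod 1471), since |⟨136⟩| = 147.
1216^147 mod 1471 = 1.
Since 1 = 1, 1216 lies in the subgroup.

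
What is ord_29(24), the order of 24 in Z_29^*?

7

The order of 24 must divide p − 1 = 28 = 2^2 · 7.
Divisors: 1, 2, 4, 7, 14, 28.
Check each in increasing order: 24^1 ≡ 24;  24^2 ≡ 25;  24^4 ≡ 16;  24^7 ≡ 1.
Smallest exponent giving 1 is 7.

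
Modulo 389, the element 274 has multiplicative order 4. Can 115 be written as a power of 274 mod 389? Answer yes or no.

⟨274⟩ has order 4; its elements mod 389 are {1, 115, 274, 388}.
115 is in this set.

yes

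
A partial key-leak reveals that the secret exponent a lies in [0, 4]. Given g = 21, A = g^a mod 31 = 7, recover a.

2

Compute 21^0 mod 31 = 1, then multiply by 21 repeatedly:
  21^0=1  21^1=21  21^2=7
Found 7 at exponent 2.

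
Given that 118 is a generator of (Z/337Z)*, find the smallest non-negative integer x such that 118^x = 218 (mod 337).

81

Baby-step giant-step with m = ceil(sqrt(336)) = 19.
Baby table (118^j mod 337 for j=0..18):
  0:1  1:118  2:107  3:157  4:328  5:286  6:48  7:272
  8:81  9:122  10:242  11:248  12:282  13:250  14:181  15:127
  16:158  17:109  18:56
Giant step factor: 118^(-19) ≡ 217 (mod 337).
Scan 218·217^i mod 337 for i = 0, 1, …:
  i=0: 218   i=1: 126   i=2: 45   i=3: 329
  i=4: 286
Match at i=4, j=5: x = 4·19 + 5 = 81.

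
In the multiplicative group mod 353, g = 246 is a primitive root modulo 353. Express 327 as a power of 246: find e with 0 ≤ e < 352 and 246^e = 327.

263

Baby-step giant-step with m = ceil(sqrt(352)) = 19.
Baby table (246^j mod 353 for j=0..18):
  0:1  1:246  2:153  3:220  4:111  5:125  6:39  7:63
  8:319  9:108  10:93  11:286  12:109  13:339  14:86  15:329
  16:97  17:211  18:15
Giant step factor: 246^(-19) ≡ 139 (mod 353).
Scan 327·139^i mod 353 for i = 0, 1, …:
  i=0: 327   i=1: 269   i=2: 326   i=3: 130
  i=4: 67   i=5: 135   i=6: 56   i=7: 18
  i=8: 31   i=9: 73   i=10: 263   i=11: 198
  i=12: 341   i=13: 97
Match at i=13, j=16: e = 13·19 + 16 = 263.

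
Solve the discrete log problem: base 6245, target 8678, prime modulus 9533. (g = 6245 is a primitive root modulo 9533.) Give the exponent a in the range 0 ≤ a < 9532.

5660

Baby-step giant-step with m = ceil(sqrt(9532)) = 98.
Baby table (6245^j mod 9533 for j=0..97):
  0:1  1:6245  2:522  3:9137  4:5560  5:3014  6:4288  7:363
  8:7614  9:8359  10:8780  11:6817  12:7320  13:2665  14:7840  15:8845
  16:2823  17:3118  18:5524  19:6986  20:4562  21:5086  22:7647  23:4718
  24:6940  25:3282  26:140  27:6797  28:6349  29:1758  30:6227  31:2508
  32:9274  33:3155  34:7797  35:7234  36:8976  37:1080  38:4769  39:1313
  40:1305  41:8543  42:4367  43:7535  44:1187  45:5674  46:9502  47:6598
  48:2884  49:2743  50:8767  51:1896  52:534  53:7813  54:2291  55:7795
  56:4277  57:7932  58:1872  59:3182  60:4818  61:2262  62:7817  63:8205
  64:350  65:2693  66:1573  67:4395  68:1268  69:6270  70:4119  71:3121
  72:5193  73:8552  74:3374  75:2700  76:7156  77:8049  78:8029  79:7058
  80:6151  81:4538  82:7734  83:4652  84:4689  85:6962  86:7210  87:2091
  88:7618  89:4740  90:1335  91:5233  92:961  93:5188  94:5926  95:764
  96:4680  97:7955
Giant step factor: 6245^(-98) ≡ 6053 (mod 9533).
Scan 8678·6053^i mod 9533 for i = 0, 1, …:
  i=0: 8678   i=1: 1104   i=2: 9412   i=3: 1628
  i=4: 6695   i=5: 52   i=6: 167   i=7: 353
  i=8: 1317   i=9: 2213     …   i=56: 651
  i=57: 3374
Match at i=57, j=74: a = 57·98 + 74 = 5660.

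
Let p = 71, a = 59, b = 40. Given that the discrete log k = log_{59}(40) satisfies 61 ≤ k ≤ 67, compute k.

62

Compute 59^61 mod 71 = 44, then multiply by 59 repeatedly:
  59^61=44  59^62=40
Found 40 at exponent 62.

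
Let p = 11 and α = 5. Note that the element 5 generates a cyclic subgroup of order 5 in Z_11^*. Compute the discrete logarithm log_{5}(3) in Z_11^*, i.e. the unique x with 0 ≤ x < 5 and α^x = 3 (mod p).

Successive powers of 5 modulo 11:
  5^0=1  5^1=5  5^2=3
So 5^2 ≡ 3 (mod 11), giving x = 2.

2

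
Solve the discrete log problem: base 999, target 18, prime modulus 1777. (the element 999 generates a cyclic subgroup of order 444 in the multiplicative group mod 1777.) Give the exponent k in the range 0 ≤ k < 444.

229

Baby-step giant-step with m = ceil(sqrt(444)) = 22.
Baby table (999^j mod 1777 for j=0..21):
  0:1  1:999  2:1104  3:1156  4:1571  5:338  6:32  7:1759
  8:1565  9:1452  10:516  11:154  12:1024  13:1201  14:324  15:262
  16:519  17:1374  18:782  19:1115  20:1483  21:1276
Giant step factor: 999^(-22) ≡ 1176 (mod 1777).
Scan 18·1176^i mod 1777 for i = 0, 1, …:
  i=0: 18   i=1: 1621   i=2: 1352   i=3: 1314
  i=4: 1051   i=5: 961   i=6: 1741   i=7: 312
  i=8: 850   i=9: 926   i=10: 1452
Match at i=10, j=9: k = 10·22 + 9 = 229.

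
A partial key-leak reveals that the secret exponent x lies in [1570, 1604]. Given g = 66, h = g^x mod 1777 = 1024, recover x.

Compute 66^1570 mod 1777 = 142, then multiply by 66 repeatedly:
  66^1570=142  66^1571=487  66^1572=156  66^1573=1411  66^1574=722
  66^1575=1450  66^1576=1519  66^1577=742  66^1578=993  66^1579=1566
  66^1580=290  66^1581=1370  66^1582=1570  66^1583=554  66^1584=1024
Found 1024 at exponent 1584.

1584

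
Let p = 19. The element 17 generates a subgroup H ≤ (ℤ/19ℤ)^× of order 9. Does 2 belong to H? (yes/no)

no

⟨17⟩ has order 9; its elements mod 19 are {1, 4, 5, 6, 7, 9, 11, 16, 17}.
2 is not in this set.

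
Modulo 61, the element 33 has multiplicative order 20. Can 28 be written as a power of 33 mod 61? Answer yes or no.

28 ∈ ⟨33⟩ iff 28^20 ≡ 1 (mod 61), since |⟨33⟩| = 20.
28^20 mod 61 = 1.
Since 1 = 1, 28 lies in the subgroup.

yes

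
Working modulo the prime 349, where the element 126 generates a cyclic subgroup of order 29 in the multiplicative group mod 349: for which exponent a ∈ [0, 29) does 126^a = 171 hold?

2

Successive powers of 126 modulo 349:
  126^0=1  126^1=126  126^2=171
So 126^2 ≡ 171 (mod 349), giving a = 2.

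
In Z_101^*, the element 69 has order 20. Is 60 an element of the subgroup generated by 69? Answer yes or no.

yes

⟨69⟩ has order 20; its elements mod 101 are {1, 6, 10, 14, 17, 32, 36, 39, 41, 44, 57, 60, 62, 65, 69, 84, 87, 91, 95, 100}.
60 is in this set.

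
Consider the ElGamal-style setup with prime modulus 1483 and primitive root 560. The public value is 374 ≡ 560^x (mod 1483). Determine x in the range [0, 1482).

1004

Baby-step giant-step with m = ceil(sqrt(1482)) = 39.
Baby table (560^j mod 1483 for j=0..38):
  0:1  1:560  2:687  3:623  4:375  5:897  6:1066  7:794
  8:1223  9:1217  10:823  11:1150  12:378  13:1094  14:161  15:1180
  16:865  17:942  18:1055  19:566  20:1081  21:296  22:1147  23:181
  24:516  25:1258  26:55  27:1140  28:710  29:156  30:1346  31:396
  32:793  33:663  34:530  35:200  36:775  37:964  38:28
Giant step factor: 560^(-39) ≡ 1401 (mod 1483).
Scan 374·1401^i mod 1483 for i = 0, 1, …:
  i=0: 374   i=1: 475   i=2: 1091   i=3: 1001
  i=4: 966   i=5: 870   i=6: 1327   i=7: 928
  i=8: 1020   i=9: 891     …   i=24: 613
  i=25: 156
Match at i=25, j=29: x = 25·39 + 29 = 1004.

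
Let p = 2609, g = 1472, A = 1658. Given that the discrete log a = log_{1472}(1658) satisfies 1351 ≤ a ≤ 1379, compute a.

1353

Compute 1472^1351 mod 2609 = 1685, then multiply by 1472 repeatedly:
  1472^1351=1685  1472^1352=1770  1472^1353=1658
Found 1658 at exponent 1353.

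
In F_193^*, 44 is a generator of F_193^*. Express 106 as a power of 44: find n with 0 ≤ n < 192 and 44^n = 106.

93

Baby-step giant-step with m = ceil(sqrt(192)) = 14.
Baby table (44^j mod 193 for j=0..13):
  0:1  1:44  2:6  3:71  4:36  5:40  6:23  7:47
  8:138  9:89  10:56  11:148  12:143  13:116
Giant step factor: 44^(-14) ≡ 101 (mod 193).
Scan 106·101^i mod 193 for i = 0, 1, …:
  i=0: 106   i=1: 91   i=2: 120   i=3: 154
  i=4: 114   i=5: 127   i=6: 89
Match at i=6, j=9: n = 6·14 + 9 = 93.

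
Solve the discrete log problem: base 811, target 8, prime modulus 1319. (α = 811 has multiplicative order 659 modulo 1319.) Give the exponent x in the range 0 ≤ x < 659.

599

Baby-step giant-step with m = ceil(sqrt(659)) = 26.
Baby table (811^j mod 1319 for j=0..25):
  0:1  1:811  2:859  3:217  4:560  5:424  6:924  7:172
  8:997  9:20  10:392  11:33  12:383  13:648  14:566  15:14
  16:802  17:155  18:400  19:1245  20:660  21:1065  22:1089  23:768
  24:280  25:212
Giant step factor: 811^(-26) ≡ 945 (mod 1319).
Scan 8·945^i mod 1319 for i = 0, 1, …:
  i=0: 8   i=1: 965   i=2: 496   i=3: 475
  i=4: 415   i=5: 432   i=6: 669   i=7: 404
  i=8: 589   i=9: 1306     …   i=22: 86
  i=23: 811
Match at i=23, j=1: x = 23·26 + 1 = 599.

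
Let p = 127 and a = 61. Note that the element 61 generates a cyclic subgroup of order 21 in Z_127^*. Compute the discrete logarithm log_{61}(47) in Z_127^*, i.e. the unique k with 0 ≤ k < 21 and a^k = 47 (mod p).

4

Successive powers of 61 modulo 127:
  61^0=1  61^1=61  61^2=38  61^3=32  61^4=47
So 61^4 ≡ 47 (mod 127), giving k = 4.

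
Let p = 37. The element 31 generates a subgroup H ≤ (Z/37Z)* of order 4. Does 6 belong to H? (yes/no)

⟨31⟩ has order 4; its elements mod 37 are {1, 6, 31, 36}.
6 is in this set.

yes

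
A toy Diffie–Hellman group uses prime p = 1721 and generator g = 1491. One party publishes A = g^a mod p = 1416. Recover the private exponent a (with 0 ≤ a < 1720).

Baby-step giant-step with m = ceil(sqrt(1720)) = 42.
Baby table (1491^j mod 1721 for j=0..41):
  0:1  1:1491  2:1270  3:470  4:323  5:1434  6:612  7:362
  8:1069  9:233  10:1482  11:1619  12:1087  13:1256  14:248  15:1474
  16:17  17:1253  18:938  19:1106  20:328  21:284  22:78  23:991
  24:963  25:519  26:1100  27:1708  28:1269  29:700  30:774  31:964
  32:289  33:649  34:457  35:1592  36:413  37:1386  38:1326  39:1358
  40:882  41:218
Giant step factor: 1491^(-42) ≡ 149 (mod 1721).
Scan 1416·149^i mod 1721 for i = 0, 1, …:
  i=0: 1416   i=1: 1022   i=2: 830   i=3: 1479
  i=4: 83   i=5: 320   i=6: 1213   i=7: 32
  i=8: 1326
Match at i=8, j=38: a = 8·42 + 38 = 374.

374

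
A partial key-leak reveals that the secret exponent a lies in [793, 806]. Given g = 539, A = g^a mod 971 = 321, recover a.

798

Compute 539^793 mod 971 = 571, then multiply by 539 repeatedly:
  539^793=571  539^794=933  539^795=880  539^796=472  539^797=6
  539^798=321
Found 321 at exponent 798.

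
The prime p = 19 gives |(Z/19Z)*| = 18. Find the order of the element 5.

9

The order of 5 must divide p − 1 = 18 = 2 · 3^2.
Divisors: 1, 2, 3, 6, 9, 18.
Check each in increasing order: 5^1 ≡ 5;  5^2 ≡ 6;  5^3 ≡ 11;  5^6 ≡ 7;  5^9 ≡ 1.
Smallest exponent giving 1 is 9.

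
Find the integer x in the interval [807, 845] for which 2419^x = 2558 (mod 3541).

814

Compute 2419^807 mod 3541 = 1710, then multiply by 2419 repeatedly:
  2419^807=1710  2419^808=602  2419^809=887  2419^810=3348  2419^811=545
  2419^812=1103  2419^813=1784  2419^814=2558
Found 2558 at exponent 814.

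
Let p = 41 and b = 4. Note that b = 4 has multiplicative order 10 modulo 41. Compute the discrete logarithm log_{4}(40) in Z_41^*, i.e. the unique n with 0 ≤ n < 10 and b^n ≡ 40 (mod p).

5

Successive powers of 4 modulo 41:
  4^0=1  4^1=4  4^2=16  4^3=23  4^4=10  4^5=40
So 4^5 ≡ 40 (mod 41), giving n = 5.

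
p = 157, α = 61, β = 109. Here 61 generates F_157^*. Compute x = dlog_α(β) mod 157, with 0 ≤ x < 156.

148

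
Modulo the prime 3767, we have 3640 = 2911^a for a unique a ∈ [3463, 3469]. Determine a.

3466

Compute 2911^3463 mod 3767 = 2932, then multiply by 2911 repeatedly:
  2911^3463=2932  2911^3464=2797  2911^3465=1580  2911^3466=3640
Found 3640 at exponent 3466.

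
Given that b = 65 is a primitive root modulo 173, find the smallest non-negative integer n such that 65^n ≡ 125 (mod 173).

Baby-step giant-step with m = ceil(sqrt(172)) = 14.
Baby table (65^j mod 173 for j=0..13):
  0:1  1:65  2:73  3:74  4:139  5:39  6:113  7:79
  8:118  9:58  10:137  11:82  12:140  13:104
Giant step factor: 65^(-14) ≡ 40 (mod 173).
Scan 125·40^i mod 173 for i = 0, 1, …:
  i=0: 125   i=1: 156   i=2: 12   i=3: 134
  i=4: 170   i=5: 53   i=6: 44   i=7: 30
  i=8: 162   i=9: 79
Match at i=9, j=7: n = 9·14 + 7 = 133.

133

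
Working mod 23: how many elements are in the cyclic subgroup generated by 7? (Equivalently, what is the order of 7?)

22

The order of 7 must divide p − 1 = 22 = 2 · 11.
Divisors: 1, 2, 11, 22.
Check each in increasing order: 7^1 ≡ 7;  7^2 ≡ 3;  7^11 ≡ 22;  7^22 ≡ 1.
Smallest exponent giving 1 is 22.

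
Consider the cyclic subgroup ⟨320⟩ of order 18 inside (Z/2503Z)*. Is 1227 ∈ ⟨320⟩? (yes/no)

1227 ∈ ⟨320⟩ iff 1227^18 ≡ 1 (mod 2503), since |⟨320⟩| = 18.
1227^18 mod 2503 = 1.
Since 1 = 1, 1227 lies in the subgroup.

yes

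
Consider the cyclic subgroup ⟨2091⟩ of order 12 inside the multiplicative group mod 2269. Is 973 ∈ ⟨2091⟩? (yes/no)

no

⟨2091⟩ has order 12; its elements mod 2269 are {1, 82, 83, 178, 982, 1109, 1160, 1287, 2091, 2186, 2187, 2268}.
973 is not in this set.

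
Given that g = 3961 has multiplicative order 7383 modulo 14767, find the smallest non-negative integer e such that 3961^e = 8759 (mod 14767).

5330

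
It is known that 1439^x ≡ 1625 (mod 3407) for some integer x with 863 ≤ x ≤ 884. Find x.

Compute 1439^863 mod 3407 = 1991, then multiply by 1439 repeatedly:
  1439^863=1991  1439^864=3169  1439^865=1625
Found 1625 at exponent 865.

865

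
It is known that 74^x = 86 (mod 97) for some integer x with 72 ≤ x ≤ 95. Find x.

94

Compute 74^72 mod 97 = 75, then multiply by 74 repeatedly:
  74^72=75  74^73=21  74^74=2  74^75=51  74^76=88
  74^77=13  74^78=89  74^79=87  74^80=36  74^81=45
  74^82=32  74^83=40  74^84=50  74^85=14  74^86=66
  74^87=34  74^88=91  74^89=41  74^90=27  74^91=58
  74^92=24  74^93=30  74^94=86
Found 86 at exponent 94.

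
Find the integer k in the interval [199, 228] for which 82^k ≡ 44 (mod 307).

212

Compute 82^199 mod 307 = 138, then multiply by 82 repeatedly:
  82^199=138  82^200=264  82^201=158  82^202=62  82^203=172
  82^204=289  82^205=59  82^206=233  82^207=72  82^208=71
  82^209=296  82^210=19  82^211=23  82^212=44
Found 44 at exponent 212.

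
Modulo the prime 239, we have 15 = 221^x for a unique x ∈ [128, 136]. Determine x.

130

Compute 221^128 mod 239 = 197, then multiply by 221 repeatedly:
  221^128=197  221^129=39  221^130=15
Found 15 at exponent 130.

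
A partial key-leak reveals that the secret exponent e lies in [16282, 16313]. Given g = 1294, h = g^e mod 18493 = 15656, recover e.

Compute 1294^16282 mod 18493 = 3110, then multiply by 1294 repeatedly:
  1294^16282=3110  1294^16283=11359  1294^16284=15104  1294^16285=15968  1294^16286=5911
  1294^16287=11225  1294^16288=8145  1294^16289=17113  1294^16290=8101  1294^16291=15656
Found 15656 at exponent 16291.

16291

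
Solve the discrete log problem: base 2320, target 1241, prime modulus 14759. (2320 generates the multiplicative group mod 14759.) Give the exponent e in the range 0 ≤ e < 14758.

Baby-step giant-step with m = ceil(sqrt(14758)) = 122.
Baby table (2320^j mod 14759 for j=0..121):
  0:1  1:2320  2:10124  3:6111  4:8880  5:12795  6:4051  7:11596
  8:11822  9:4818  10:5197  11:13696  12:13352  13:12258  14:12726  15:6320
  16:6713  17:3415  18:11976  19:7882  20:14598  21:10214  22:8285  23:4982
  24:1943  25:6265  26:11944  27:7437  28:569  29:6529  30:4546  31:8794
  32:5142  33:4168  34:2615  35:851  36:11373  37:11027  38:5293  39:272
  40:11162  41:8554  42:9184  43:9643  44:11875  45:9706  46:10445  47:12881
  48:11704  49:11479  50:6044  51:1030  52:13401  53:7866  54:6996  55:10579
  56:13822  57:10492  58:3849  59:485  60:3516  61:10152  62:12035  63:11931
  64:6795  65:1788  66:881  67:7178  68:4808  69:11515  70:1010  71:11278
  72:12012  73:2848  74:10087  75:8825  76:3267  77:8073  78:189  79:10469
  80:9525  81:3777  82:10553  83:12538  84:12930  85:7312  86:5749  87:10303
  88:8139  89:5719  90:14498  91:14358  92:14256  93:13760  94:14242  95:10798
  96:5337  97:13798  98:13848  99:11776  100:1411  101:11781  102:13011  103:3365
  104:14048  105:3488  106:4228  107:8984  108:3172  109:9058  110:12503  111:5525
  112:7188  113:13249  114:9442  115:3084  116:11524  117:7131  118:13840  119:7975
  120:8973  121:7170
Giant step factor: 2320^(-122) ≡ 2858 (mod 14759).
Scan 1241·2858^i mod 14759 for i = 0, 1, …:
  i=0: 1241   i=1: 4618   i=2: 3698   i=3: 1440
  i=4: 12518   i=5: 628   i=6: 8985   i=7: 13229
  i=8: 10683   i=9: 10402     …   i=70: 369
  i=71: 6713
Match at i=71, j=16: e = 71·122 + 16 = 8678.

8678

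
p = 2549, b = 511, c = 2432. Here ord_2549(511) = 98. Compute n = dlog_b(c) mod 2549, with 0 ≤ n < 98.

22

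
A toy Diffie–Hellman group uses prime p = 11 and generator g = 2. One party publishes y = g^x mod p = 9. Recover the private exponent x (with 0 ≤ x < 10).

Successive powers of 2 modulo 11:
  2^0=1  2^1=2  2^2=4  2^3=8  2^4=5  2^5=10
  2^6=9
So 2^6 ≡ 9 (mod 11), giving x = 6.

6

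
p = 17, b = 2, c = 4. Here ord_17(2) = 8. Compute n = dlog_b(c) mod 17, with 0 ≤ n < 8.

2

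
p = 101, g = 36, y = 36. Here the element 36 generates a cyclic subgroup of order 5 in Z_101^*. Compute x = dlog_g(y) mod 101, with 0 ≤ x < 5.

1

Successive powers of 36 modulo 101:
  36^0=1  36^1=36
So 36^1 ≡ 36 (mod 101), giving x = 1.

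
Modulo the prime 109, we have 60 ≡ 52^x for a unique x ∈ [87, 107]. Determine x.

98

Compute 52^87 mod 109 = 86, then multiply by 52 repeatedly:
  52^87=86  52^88=3  52^89=47  52^90=46  52^91=103
  52^92=15  52^93=17  52^94=12  52^95=79  52^96=75
  52^97=85  52^98=60
Found 60 at exponent 98.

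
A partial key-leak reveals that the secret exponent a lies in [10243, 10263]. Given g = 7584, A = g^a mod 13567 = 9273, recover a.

10252

Compute 7584^10243 mod 13567 = 13469, then multiply by 7584 repeatedly:
  7584^10243=13469  7584^10244=2953  7584^10245=10002  7584^10246=2071  7584^10247=9445
  7584^10248=10687  7584^10249=950  7584^10250=723  7584^10251=2164  7584^10252=9273
Found 9273 at exponent 10252.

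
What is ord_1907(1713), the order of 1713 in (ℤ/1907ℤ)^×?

953

The order of 1713 must divide p − 1 = 1906 = 2 · 953.
Divisors: 1, 2, 953, 1906.
Check each in increasing order: 1713^1 ≡ 1713;  1713^2 ≡ 1403;  1713^953 ≡ 1.
Smallest exponent giving 1 is 953.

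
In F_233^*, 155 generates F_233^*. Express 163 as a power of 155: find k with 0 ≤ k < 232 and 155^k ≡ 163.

Baby-step giant-step with m = ceil(sqrt(232)) = 16.
Baby table (155^j mod 233 for j=0..15):
  0:1  1:155  2:26  3:69  4:210  5:163  6:101  7:44
  8:63  9:212  10:7  11:153  12:182  13:17  14:72  15:209
Giant step factor: 155^(-16) ≡ 204 (mod 233).
Scan 163·204^i mod 233 for i = 0, 1, …:
  i=0: 163
Match at i=0, j=5: k = 0·16 + 5 = 5.

5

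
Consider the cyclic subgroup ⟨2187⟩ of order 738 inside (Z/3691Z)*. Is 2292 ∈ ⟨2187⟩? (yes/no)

2292 ∈ ⟨2187⟩ iff 2292^738 ≡ 1 (mod 3691), since |⟨2187⟩| = 738.
2292^738 mod 3691 = 1.
Since 1 = 1, 2292 lies in the subgroup.

yes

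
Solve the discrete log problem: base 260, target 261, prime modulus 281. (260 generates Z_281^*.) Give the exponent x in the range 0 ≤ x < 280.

258

Baby-step giant-step with m = ceil(sqrt(280)) = 17.
Baby table (260^j mod 281 for j=0..16):
  0:1  1:260  2:160  3:12  4:29  5:234  6:144  7:67
  8:279  9:42  10:242  11:257  12:223  13:94  14:274  15:147
  16:4
Giant step factor: 260^(-17) ≡ 97 (mod 281).
Scan 261·97^i mod 281 for i = 0, 1, …:
  i=0: 261   i=1: 27   i=2: 90   i=3: 19
  i=4: 157   i=5: 55   i=6: 277   i=7: 174
  i=8: 18   i=9: 60     …   i=14: 116
  i=15: 12
Match at i=15, j=3: x = 15·17 + 3 = 258.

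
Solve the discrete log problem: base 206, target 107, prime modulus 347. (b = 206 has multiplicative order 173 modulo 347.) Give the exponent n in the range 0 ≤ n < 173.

Baby-step giant-step with m = ceil(sqrt(173)) = 14.
Baby table (206^j mod 347 for j=0..13):
  0:1  1:206  2:102  3:192  4:341  5:152  6:82  7:236
  8:36  9:129  10:202  11:319  12:131  13:267
Giant step factor: 206^(-14) ≡ 278 (mod 347).
Scan 107·278^i mod 347 for i = 0, 1, …:
  i=0: 107   i=1: 251   i=2: 31   i=3: 290
  i=4: 116   i=5: 324   i=6: 199   i=7: 149
  i=8: 129
Match at i=8, j=9: n = 8·14 + 9 = 121.

121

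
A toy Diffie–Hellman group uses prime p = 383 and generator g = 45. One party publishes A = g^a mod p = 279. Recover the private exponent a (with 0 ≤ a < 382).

242

Baby-step giant-step with m = ceil(sqrt(382)) = 20.
Baby table (45^j mod 383 for j=0..19):
  0:1  1:45  2:110  3:354  4:227  5:257  6:75  7:311
  8:207  9:123  10:173  11:125  12:263  13:345  14:205  15:33
  16:336  17:183  18:192  19:214
Giant step factor: 45^(-20) ≡ 195 (mod 383).
Scan 279·195^i mod 383 for i = 0, 1, …:
  i=0: 279   i=1: 19   i=2: 258   i=3: 137
  i=4: 288   i=5: 242   i=6: 81   i=7: 92
  i=8: 322   i=9: 361   i=10: 306   i=11: 305
  i=12: 110
Match at i=12, j=2: a = 12·20 + 2 = 242.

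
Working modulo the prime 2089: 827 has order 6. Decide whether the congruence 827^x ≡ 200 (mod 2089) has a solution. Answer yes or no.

no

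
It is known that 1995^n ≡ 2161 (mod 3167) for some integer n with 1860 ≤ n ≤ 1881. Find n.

Compute 1995^1860 mod 3167 = 1536, then multiply by 1995 repeatedly:
  1995^1860=1536  1995^1861=1831  1995^1862=1294  1995^1863=425  1995^1864=2286
  1995^1865=90  1995^1866=2198  1995^1867=1882  1995^1868=1695  1995^1869=2336
  1995^1870=1663  1995^1871=1836  1995^1872=1768  1995^1873=2289  1995^1874=2908
  1995^1875=2683  1995^1876=355  1995^1877=1984  1995^1878=2497  1995^1879=2991
  1995^1880=417  1995^1881=2161
Found 2161 at exponent 1881.

1881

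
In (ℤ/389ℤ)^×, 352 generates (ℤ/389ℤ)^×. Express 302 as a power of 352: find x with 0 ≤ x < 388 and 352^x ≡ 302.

Baby-step giant-step with m = ceil(sqrt(388)) = 20.
Baby table (352^j mod 389 for j=0..19):
  0:1  1:352  2:202  3:306  4:348  5:350  6:276  7:291
  8:125  9:43  10:354  11:128  12:321  13:182  14:268  15:198
  16:65  17:318  18:293  19:51
Giant step factor: 352^(-20) ≡ 275 (mod 389).
Scan 302·275^i mod 389 for i = 0, 1, …:
  i=0: 302   i=1: 193   i=2: 171   i=3: 345
  i=4: 348
Match at i=4, j=4: x = 4·20 + 4 = 84.

84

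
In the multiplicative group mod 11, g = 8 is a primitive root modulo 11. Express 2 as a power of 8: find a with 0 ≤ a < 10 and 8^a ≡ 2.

7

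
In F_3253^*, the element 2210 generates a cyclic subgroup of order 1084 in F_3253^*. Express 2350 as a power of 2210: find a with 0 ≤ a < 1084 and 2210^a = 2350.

694

Baby-step giant-step with m = ceil(sqrt(1084)) = 33.
Baby table (2210^j mod 3253 for j=0..32):
  0:1  1:2210  2:1347  3:375  4:2488  5:910  6:746  7:2642
  8:2938  9:3245  10:1838  11:2236  12:253  13:2867  14:2479  15:538
  16:1635  17:2520  18:64  19:1561  20:1630  21:1229  22:3088  23:2939
  24:2202  25:3185  26:2611  27:2741  28:524  29:3225  30:3180  31:1320
  32:2512
Giant step factor: 2210^(-33) ≡ 614 (mod 3253).
Scan 2350·614^i mod 3253 for i = 0, 1, …:
  i=0: 2350   i=1: 1821   i=2: 2315   i=3: 3102
  i=4: 1623   i=5: 1104   i=6: 1232   i=7: 1752
  i=8: 2238   i=9: 1366     …   i=20: 544
  i=21: 2210
Match at i=21, j=1: a = 21·33 + 1 = 694.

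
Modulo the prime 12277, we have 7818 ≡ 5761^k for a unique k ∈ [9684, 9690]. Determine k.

Compute 5761^9684 mod 12277 = 5388, then multiply by 5761 repeatedly:
  5761^9684=5388  5761^9685=4012  5761^9686=7818
Found 7818 at exponent 9686.

9686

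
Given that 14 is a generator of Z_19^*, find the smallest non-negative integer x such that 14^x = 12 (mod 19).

15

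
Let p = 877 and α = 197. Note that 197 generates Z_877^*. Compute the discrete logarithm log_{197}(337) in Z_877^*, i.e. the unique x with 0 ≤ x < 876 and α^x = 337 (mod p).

Baby-step giant-step with m = ceil(sqrt(876)) = 30.
Baby table (197^j mod 877 for j=0..29):
  0:1  1:197  2:221  3:564  4:606  5:110  6:622  7:631
  8:650  9:8  10:699  11:14  12:127  13:463  14:3  15:591
  16:663  17:815  18:64  19:330  20:112  21:139  22:196  23:24
  24:343  25:42  26:381  27:512  28:9  29:19
Giant step factor: 197^(-30) ≡ 362 (mod 877).
Scan 337·362^i mod 877 for i = 0, 1, …:
  i=0: 337   i=1: 91   i=2: 493   i=3: 435
  i=4: 487   i=5: 17   i=6: 15   i=7: 168
  i=8: 303   i=9: 61     …   i=26: 319
  i=27: 591
Match at i=27, j=15: x = 27·30 + 15 = 825.

825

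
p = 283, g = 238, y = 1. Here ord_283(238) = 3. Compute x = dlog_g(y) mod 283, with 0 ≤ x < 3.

Successive powers of 238 modulo 283:
  238^0=1
So 238^0 ≡ 1 (mod 283), giving x = 0.

0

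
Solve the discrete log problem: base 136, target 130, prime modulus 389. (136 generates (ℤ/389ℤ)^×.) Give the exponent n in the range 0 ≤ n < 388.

375

Baby-step giant-step with m = ceil(sqrt(388)) = 20.
Baby table (136^j mod 389 for j=0..19):
  0:1  1:136  2:213  3:182  4:245  5:255  6:59  7:244
  8:119  9:235  10:62  11:263  12:369  13:3  14:19  15:250
  16:157  17:346  18:376  19:177
Giant step factor: 136^(-20) ≡ 93 (mod 389).
Scan 130·93^i mod 389 for i = 0, 1, …:
  i=0: 130   i=1: 31   i=2: 160   i=3: 98
  i=4: 167   i=5: 360   i=6: 26   i=7: 84
  i=8: 32   i=9: 253     …   i=17: 170
  i=18: 250
Match at i=18, j=15: n = 18·20 + 15 = 375.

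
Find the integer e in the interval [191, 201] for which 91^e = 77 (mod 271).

200

Compute 91^191 mod 271 = 76, then multiply by 91 repeatedly:
  91^191=76  91^192=141  91^193=94  91^194=153  91^195=102
  91^196=68  91^197=226  91^198=241  91^199=251  91^200=77
Found 77 at exponent 200.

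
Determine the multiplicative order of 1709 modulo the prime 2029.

1014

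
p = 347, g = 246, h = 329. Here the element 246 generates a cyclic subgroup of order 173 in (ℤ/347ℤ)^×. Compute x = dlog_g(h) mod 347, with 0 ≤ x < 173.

89

Baby-step giant-step with m = ceil(sqrt(173)) = 14.
Baby table (246^j mod 347 for j=0..13):
  0:1  1:246  2:138  3:289  4:306  5:324  6:241  7:296
  8:293  9:249  10:182  11:9  12:132  13:201
Giant step factor: 246^(-14) ≡ 115 (mod 347).
Scan 329·115^i mod 347 for i = 0, 1, …:
  i=0: 329   i=1: 12   i=2: 339   i=3: 121
  i=4: 35   i=5: 208   i=6: 324
Match at i=6, j=5: x = 6·14 + 5 = 89.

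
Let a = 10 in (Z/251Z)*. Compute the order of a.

50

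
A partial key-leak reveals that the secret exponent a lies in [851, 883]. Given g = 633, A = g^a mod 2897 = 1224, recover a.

Compute 633^851 mod 2897 = 2310, then multiply by 633 repeatedly:
  633^851=2310  633^852=2142  633^853=90  633^854=1927  633^855=154
  633^856=1881  633^857=6  633^858=901  633^859=2521  633^860=2443
  633^861=2318  633^862=1412  633^863=1520  633^864=356  633^865=2279
  633^866=2798  633^867=1067  633^868=410  633^869=1697  633^870=2311
  633^871=2775  633^872=993  633^873=2817  633^874=1506  633^875=185
  633^876=1225  633^877=1926  633^878=2418  633^879=978  633^880=2013
  633^881=2446  633^882=1320  633^883=1224
Found 1224 at exponent 883.

883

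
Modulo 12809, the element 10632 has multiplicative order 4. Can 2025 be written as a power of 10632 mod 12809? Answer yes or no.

2025 ∈ ⟨10632⟩ iff 2025^4 ≡ 1 (mod 12809), since |⟨10632⟩| = 4.
2025^4 mod 12809 = 9292.
Since 9292 ≠ 1, 2025 does not lie in the subgroup.

no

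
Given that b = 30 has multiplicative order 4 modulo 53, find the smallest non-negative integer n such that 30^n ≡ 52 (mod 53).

Successive powers of 30 modulo 53:
  30^0=1  30^1=30  30^2=52
So 30^2 ≡ 52 (mod 53), giving n = 2.

2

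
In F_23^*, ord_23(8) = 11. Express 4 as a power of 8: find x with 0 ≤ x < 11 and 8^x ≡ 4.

8

Successive powers of 8 modulo 23:
  8^0=1  8^1=8  8^2=18  8^3=6  8^4=2  8^5=16
  8^6=13  8^7=12  8^8=4
So 8^8 ≡ 4 (mod 23), giving x = 8.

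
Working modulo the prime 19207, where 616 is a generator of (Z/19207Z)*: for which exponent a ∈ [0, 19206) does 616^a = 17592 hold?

8576

Baby-step giant-step with m = ceil(sqrt(19206)) = 139.
Baby table (616^j mod 19207 for j=0..138):
  0:1  1:616  2:14523  3:14913  4:5462  5:3367  6:18923  7:17126
  8:4973  9:9455  10:4559  11:4122  12:3828  13:14794  14:8986  15:3760
  16:11320  17:979  18:7647  19:4837  20:2507  21:7752  22:11896  23:10069
  24:17850  25:9196  26:17878  27:7237  28:1968  29:2247  30:1248  31:488
  32:12503  33:19048  34:17298  35:14890  36:10501  37:15064  38:2443  39:6742
  40:4360  41:15987  42:14008  43:4985  44:16847  45:5972  46:10215  47:11751
  48:16784  49:5578  50:17202  51:13375  52:18404  53:4734  54:15887  55:10029
  56:12417  57:4486  58:16775  59:34  60:1737  61:13607  62:7660  63:12845
  64:18443  65:9551  66:6074  67:15426  68:14158  69:1350  70:5699  71:14910
  72:3614  73:17419  74:12598  75:740  76:14079  77:10307  78:10802  79:8410
  80:13877  81:1117  82:15827  83:11483  84:5352  85:12435  86:15574  87:9291
  88:18777  89:4018  90:16592  91:2548  92:13801  93:11922  94:6878  95:11308
  96:12794  97:6234  98:17951  99:13791  100:5762  101:15304  102:15834  103:15795
  104:10978  105:1584  106:15394  107:13653  108:16789  109:8658  110:12989  111:11112
  112:7300  113:2362  114:14467  115:18831  116:18075  117:13347  118:1156  119:1437
  120:1670  121:10749  122:14176  123:12438  124:17422  125:14446  126:5895  127:1197
  128:7486  129:1696  130:7558  131:7634  132:16036  133:5778  134:5953  135:17718
  136:4712  137:2335  138:17042
Giant step factor: 616^(-139) ≡ 16210 (mod 19207).
Scan 17592·16210^i mod 19207 for i = 0, 1, …:
  i=0: 17592   i=1: 19198   i=2: 7766   i=3: 4182
  i=4: 8717   i=5: 15878   i=6: 8580   i=7: 3913
  i=8: 8216   i=9: 22     …   i=60: 11053
  i=61: 6234
Match at i=61, j=97: a = 61·139 + 97 = 8576.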